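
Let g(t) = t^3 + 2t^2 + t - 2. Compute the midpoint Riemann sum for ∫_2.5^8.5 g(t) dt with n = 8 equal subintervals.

Δt = (8.5 − 2.5)/8 = 0.75.
Midpoints: 2.875, 3.625, 4.375, 5.125, 5.875, 6.625, 7.375, 8.125.
g(2.875) = 21079/512, g(3.625) = 38677/512, g(4.375) = 63691/512, g(5.125) = 97417/512, g(5.875) = 141151/512, g(6.625) = 196189/512, g(7.375) = 263827/512, g(8.125) = 345361/512.
Sum = Δt · [g(2.875) + g(3.625) + g(4.375) + ...].
Sum = 1710.046875.

1710.046875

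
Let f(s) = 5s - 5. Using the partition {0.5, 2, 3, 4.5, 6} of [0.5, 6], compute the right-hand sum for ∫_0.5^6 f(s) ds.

Subinterval widths: 1.5, 1, 1.5, 1.5.
Right endpoints: 2, 3, 4.5, 6.
f(2) = 5, f(3) = 10, f(4.5) = 17.5, f(6) = 25.
Sum = Σ Δs_i · f(s_i).
Sum = 81.25.

81.25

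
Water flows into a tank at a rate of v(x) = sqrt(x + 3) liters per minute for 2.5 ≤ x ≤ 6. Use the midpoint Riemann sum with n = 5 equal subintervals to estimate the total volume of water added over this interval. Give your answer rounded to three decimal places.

9.402

Δx = (6 − 2.5)/5 = 0.7.
Midpoints: 2.85, 3.55, 4.25, 4.95, 5.65.
v(2.85) ≈ 2.419, v(3.55) ≈ 2.559, v(4.25) ≈ 2.693, v(4.95) ≈ 2.820, v(5.65) ≈ 2.941.
Sum = Δx · [v(2.85) + v(3.55) + v(4.25) + v(4.95) + v(5.65)].
Sum ≈ 9.402.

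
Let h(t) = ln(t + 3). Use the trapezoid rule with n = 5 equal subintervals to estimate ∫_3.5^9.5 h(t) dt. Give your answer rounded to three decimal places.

13.396

Δt = (9.5 − 3.5)/5 = 1.2.
h(3.5) ≈ 1.872, h(4.7) ≈ 2.041, h(5.9) ≈ 2.186, h(7.1) ≈ 2.313, h(8.3) ≈ 2.425, h(9.5) ≈ 2.526.
T_5 = (Δt/2)·[h(t_0) + 2h(t_1) + ... + 2h(t_{4}) + h(t_5)].
Sum ≈ 13.396.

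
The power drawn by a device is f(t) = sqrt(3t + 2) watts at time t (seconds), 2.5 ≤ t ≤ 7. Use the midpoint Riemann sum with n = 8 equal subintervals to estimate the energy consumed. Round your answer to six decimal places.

Δt = (7 − 2.5)/8 = 0.5625.
Midpoints: 2.78125, 3.34375, 3.90625, 4.46875, 5.03125, 5.59375, 6.15625, 6.71875.
f(2.78125) ≈ 3.216170, f(3.34375) ≈ 3.468609, f(3.90625) ≈ 3.703883, f(4.46875) ≈ 3.925080, f(5.03125) ≈ 4.134459, f(5.59375) ≈ 4.333734, f(6.15625) ≈ 4.524240, f(6.71875) ≈ 4.707043.
Sum = Δt · [f(2.78125) + f(3.34375) + f(3.90625) + ...].
Sum ≈ 18.007435.

18.007435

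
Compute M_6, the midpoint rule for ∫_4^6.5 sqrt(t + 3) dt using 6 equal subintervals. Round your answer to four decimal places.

Δt = (6.5 − 4)/6 = 5/12.
Midpoints: 101/24, 4.625, 121/24, 131/24, 5.875, 151/24.
f(101/24) ≈ 2.6848, f(4.625) ≈ 2.7613, f(121/24) ≈ 2.8358, f(131/24) ≈ 2.9083, f(5.875) ≈ 2.9791, f(151/24) ≈ 3.0482.
Sum = Δt · [f(101/24) + f(4.625) + f(121/24) + ...].
Sum ≈ 7.1740.

7.1740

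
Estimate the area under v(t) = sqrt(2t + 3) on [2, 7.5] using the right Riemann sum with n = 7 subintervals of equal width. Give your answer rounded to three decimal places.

19.902

Δt = (7.5 − 2)/7 = 11/14.
Right endpoints: 39/14, 25/7, 61/14, 36/7, 83/14, 47/7, 7.5.
v(39/14) ≈ 2.928, v(25/7) ≈ 3.185, v(61/14) ≈ 3.423, v(36/7) ≈ 3.645, v(83/14) ≈ 3.854, v(47/7) ≈ 4.053, v(7.5) ≈ 4.243.
Sum = Δt · [v(39/14) + v(25/7) + v(61/14) + ...].
Sum ≈ 19.902.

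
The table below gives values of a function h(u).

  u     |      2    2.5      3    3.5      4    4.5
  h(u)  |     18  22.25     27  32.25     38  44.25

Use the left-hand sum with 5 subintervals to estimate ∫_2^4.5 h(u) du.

68.75

Δu = 0.5.
Sum = 0.5·[18 + 22.25 + 27 + 32.25 + 38] = 68.75.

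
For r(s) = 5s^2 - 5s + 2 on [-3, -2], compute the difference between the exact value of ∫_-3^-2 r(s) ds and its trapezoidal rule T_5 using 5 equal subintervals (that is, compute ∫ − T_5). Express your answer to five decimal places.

-0.03333

Exact integral: ∫_-3^-2 r(s) ds ≈ 46.1666667.
T_5 = 46.2.
Error ≈ 46.1666667 − 46.2 ≈ -0.03333.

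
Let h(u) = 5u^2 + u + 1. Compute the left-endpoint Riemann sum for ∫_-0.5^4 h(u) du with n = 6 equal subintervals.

Δu = (4 − (-0.5))/6 = 0.75.
Left endpoints: -0.5, 0.25, 1, 1.75, 2.5, 3.25.
h(-0.5) = 1.75, h(0.25) = 1.5625, h(1) = 7, h(1.75) = 18.0625, h(2.5) = 34.75, h(3.25) = 57.0625.
Sum = Δu · [h(-0.5) + h(0.25) + h(1) + ...].
Sum = 90.140625.

90.140625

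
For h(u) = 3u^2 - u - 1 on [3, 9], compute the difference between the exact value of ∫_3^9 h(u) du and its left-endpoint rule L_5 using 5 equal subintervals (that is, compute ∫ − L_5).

Exact integral: ∫_3^9 h(u) du = 660.
L_5 = 538.32.
Error = 660 − 538.32 = 121.68.

121.68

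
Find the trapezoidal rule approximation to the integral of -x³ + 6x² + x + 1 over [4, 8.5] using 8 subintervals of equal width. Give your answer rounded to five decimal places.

-111.16626

Δx = (8.5 − 4)/8 = 0.5625.
f(4) = 37, f(4.5625) = 145351/4096, f(5.125) = 14903/512, f(5.6875) = 68797/4096, f(6.25) = -2.515625, f(6.8125) = -122453/4096, f(7.375) = -34003/512, f(7.9375) = -463391/4096, f(8.5) = -171.125.
T_8 = (Δx/2)·[f(x_0) + 2f(x_1) + ... + 2f(x_{7}) + f(x_8)].
Sum ≈ -111.16626.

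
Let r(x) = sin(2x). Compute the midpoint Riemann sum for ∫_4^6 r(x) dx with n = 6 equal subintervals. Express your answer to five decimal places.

Δx = (6 − 4)/6 = 1/3.
Midpoints: 25/6, 4.5, 29/6, 31/6, 5.5, 35/6.
r(25/6) ≈ 0.88729, r(4.5) ≈ 0.41212, r(29/6) ≈ -0.23954, r(31/6) ≈ -0.78862, r(5.5) ≈ -0.99999, r(35/6) ≈ -0.78314.
Sum = Δx · [r(25/6) + r(4.5) + r(29/6) + ...].
Sum ≈ -0.50396.

-0.50396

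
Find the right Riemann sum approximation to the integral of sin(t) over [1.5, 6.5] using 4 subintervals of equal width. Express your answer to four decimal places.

-1.2737

Δt = (6.5 − 1.5)/4 = 1.25.
Right endpoints: 2.75, 4, 5.25, 6.5.
f(2.75) ≈ 0.3817, f(4) ≈ -0.7568, f(5.25) ≈ -0.8589, f(6.5) ≈ 0.2151.
Sum = Δt · [f(2.75) + f(4) + f(5.25) + f(6.5)].
Sum ≈ -1.2737.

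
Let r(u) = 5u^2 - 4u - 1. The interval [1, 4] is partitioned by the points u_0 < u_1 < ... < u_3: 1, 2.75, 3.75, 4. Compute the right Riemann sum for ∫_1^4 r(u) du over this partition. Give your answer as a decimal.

115.234375

Subinterval widths: 1.75, 1, 0.25.
Right endpoints: 2.75, 3.75, 4.
r(2.75) = 25.8125, r(3.75) = 54.3125, r(4) = 63.
Sum = Σ Δu_i · r(u_i).
Sum = 115.234375.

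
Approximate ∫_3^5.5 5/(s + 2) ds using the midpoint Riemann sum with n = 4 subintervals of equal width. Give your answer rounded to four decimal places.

2.0255

Δs = (5.5 − 3)/4 = 0.625.
Midpoints: 3.3125, 3.9375, 4.5625, 5.1875.
f(3.3125) = 16/17, f(3.9375) = 16/19, f(4.5625) = 16/21, f(5.1875) = 16/23.
Sum = Δs · [f(3.3125) + f(3.9375) + f(4.5625) + f(5.1875)].
Sum ≈ 2.0255.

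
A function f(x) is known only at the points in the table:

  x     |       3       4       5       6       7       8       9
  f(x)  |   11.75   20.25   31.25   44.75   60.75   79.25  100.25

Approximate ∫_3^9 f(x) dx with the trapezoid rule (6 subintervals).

292.25

Δx = 1.
T_6 = (1/2)·[11.75 + 2·20.25 + 2·31.25 + 2·44.75 + 2·60.75 + 2·79.25 + 100.25] = 292.25.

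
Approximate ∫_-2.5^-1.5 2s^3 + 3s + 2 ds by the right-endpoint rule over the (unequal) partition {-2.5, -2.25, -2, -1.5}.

Subinterval widths: 0.25, 0.25, 0.5.
Right endpoints: -2.25, -2, -1.5.
f(-2.25) = -27.53125, f(-2) = -20, f(-1.5) = -9.25.
Sum = Σ Δs_i · f(s_i).
Sum = -16.5078125.

-16.5078125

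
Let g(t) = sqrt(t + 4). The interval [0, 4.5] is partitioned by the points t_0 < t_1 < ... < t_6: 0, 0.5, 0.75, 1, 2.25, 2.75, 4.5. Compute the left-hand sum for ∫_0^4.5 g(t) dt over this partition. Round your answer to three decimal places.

10.667

Subinterval widths: 0.5, 0.25, 0.25, 1.25, 0.5, 1.75.
Left endpoints: 0, 0.5, 0.75, 1, 2.25, 2.75.
g(0) ≈ 2.000, g(0.5) ≈ 2.121, g(0.75) ≈ 2.179, g(1) ≈ 2.236, g(2.25) ≈ 2.500, g(2.75) ≈ 2.598.
Sum = Σ Δt_i · g(t_i).
Sum ≈ 10.667.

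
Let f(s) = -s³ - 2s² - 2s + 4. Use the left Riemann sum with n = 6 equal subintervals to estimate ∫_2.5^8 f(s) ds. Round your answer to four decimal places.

Δs = (8 − 2.5)/6 = 11/12.
Left endpoints: 2.5, 41/12, 13/3, 5.25, 37/6, 85/12.
f(2.5) = -29.125, f(41/12) = -114161/1728, f(13/3) = -3337/27, f(5.25) = -206.328125, f(37/6) = -68881/216, f(85/12) = -805093/1728.
Sum = Δs · [f(2.5) + f(41/12) + f(13/3) + ...].
Sum ≈ -1109.0887.

-1109.0887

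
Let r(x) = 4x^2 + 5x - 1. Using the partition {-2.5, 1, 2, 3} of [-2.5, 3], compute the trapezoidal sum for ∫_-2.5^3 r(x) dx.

88.125

Subinterval widths: 3.5, 1, 1.
r(-2.5) = 11.5, r(1) = 8, r(2) = 25, r(3) = 50.
On each subinterval the trapezoid contributes (Δx_i/2)·[r(x_{i-1}) + r(x_i)].
Sum = 88.125.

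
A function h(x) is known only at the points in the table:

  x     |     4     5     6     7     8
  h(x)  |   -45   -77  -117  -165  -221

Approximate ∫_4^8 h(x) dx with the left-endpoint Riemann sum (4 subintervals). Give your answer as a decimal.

Δx = 1.
Sum = 1·[(-45) + (-77) + (-117) + (-165)] = -404.

-404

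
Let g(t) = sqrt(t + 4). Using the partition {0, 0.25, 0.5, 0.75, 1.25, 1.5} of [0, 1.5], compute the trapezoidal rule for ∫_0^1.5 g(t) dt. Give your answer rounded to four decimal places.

Subinterval widths: 0.25, 0.25, 0.25, 0.5, 0.25.
g(0) ≈ 2.0000, g(0.25) ≈ 2.0616, g(0.5) ≈ 2.1213, g(0.75) ≈ 2.1794, g(1.25) ≈ 2.2913, g(1.5) ≈ 2.3452.
On each subinterval the trapezoid contributes (Δt_i/2)·[g(t_{i-1}) + g(t_i)].
Sum ≈ 3.2654.

3.2654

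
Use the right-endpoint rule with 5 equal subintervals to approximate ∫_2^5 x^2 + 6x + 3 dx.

122.88

Δx = (5 − 2)/5 = 0.6.
Right endpoints: 2.6, 3.2, 3.8, 4.4, 5.
f(2.6) = 25.36, f(3.2) = 32.44, f(3.8) = 40.24, f(4.4) = 48.76, f(5) = 58.
Sum = Δx · [f(2.6) + f(3.2) + f(3.8) + f(4.4) + f(5)].
Sum = 122.88.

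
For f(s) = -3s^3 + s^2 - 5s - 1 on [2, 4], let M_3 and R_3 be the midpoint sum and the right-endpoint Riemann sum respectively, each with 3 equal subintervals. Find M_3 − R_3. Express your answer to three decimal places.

61.111

M_3 ≈ -191.40741.
R_3 ≈ -252.51852.
M_3 − R_3 ≈ 61.111.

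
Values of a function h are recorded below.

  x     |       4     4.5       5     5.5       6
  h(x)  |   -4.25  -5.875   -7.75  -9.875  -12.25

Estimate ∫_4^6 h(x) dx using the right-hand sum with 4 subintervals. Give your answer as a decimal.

Δx = 0.5.
Sum = 0.5·[(-5.875) + (-7.75) + (-9.875) + (-12.25)] = -17.875.

-17.875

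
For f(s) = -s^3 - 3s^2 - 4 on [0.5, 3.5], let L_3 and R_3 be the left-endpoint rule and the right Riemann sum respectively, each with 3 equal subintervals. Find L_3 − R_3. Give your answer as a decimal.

L_3 = -57.375.
R_3 = -136.125.
L_3 − R_3 = 78.75.

78.75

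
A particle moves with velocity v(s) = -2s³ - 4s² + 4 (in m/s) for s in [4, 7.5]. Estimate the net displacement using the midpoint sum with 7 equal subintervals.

Δs = (7.5 − 4)/7 = 0.5.
Midpoints: 4.25, 4.75, 5.25, 5.75, 6.25, 6.75, 7.25.
v(4.25) = -221.78125, v(4.75) = -300.59375, v(5.25) = -395.65625, v(5.75) = -508.46875, v(6.25) = -640.53125, v(6.75) = -793.34375, v(7.25) = -968.40625.
Sum = Δs · [v(4.25) + v(4.75) + v(5.25) + ...].
Sum = -1914.390625.

-1914.390625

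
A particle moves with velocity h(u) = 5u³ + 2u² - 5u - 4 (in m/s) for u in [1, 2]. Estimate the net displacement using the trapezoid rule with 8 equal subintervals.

Δu = (2 − 1)/8 = 0.125.
h(1) = -2, h(1.125) = 13/512, h(1.25) = 2.640625, h(1.375) = 3023/512, h(1.5) = 9.875, h(1.625) = 7481/512, h(1.75) = 20.171875, h(1.875) = 13627/512, h(2) = 34.
T_8 = (Δu/2)·[h(u_0) + 2h(u_1) + ... + 2h(u_{7}) + h(u_8)].
Sum = 11.98046875.

11.98046875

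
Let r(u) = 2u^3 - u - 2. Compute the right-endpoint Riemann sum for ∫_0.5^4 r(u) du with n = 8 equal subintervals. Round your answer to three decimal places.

Δu = (4 − 0.5)/8 = 0.4375.
Right endpoints: 0.9375, 1.375, 1.8125, 2.25, 2.6875, 3.125, 3.5625, 4.
r(0.9375) = -2641/2048, r(1.375) = 1.82421875, r(1.8125) = 16581/2048, r(2.25) = 18.53125, r(2.6875) = 69907/2048, r(3.125) = 55.91015625, r(3.5625) = 173801/2048, r(4) = 122.
Sum = Δu · [r(0.9375) + r(1.375) + r(1.8125) + ...].
Sum ≈ 141.781.

141.781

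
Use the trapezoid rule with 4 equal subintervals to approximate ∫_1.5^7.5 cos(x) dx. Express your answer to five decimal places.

-0.04790

Δx = (7.5 − 1.5)/4 = 1.5.
f(1.5) ≈ 0.07074, f(3) ≈ -0.98999, f(4.5) ≈ -0.21080, f(6) ≈ 0.96017, f(7.5) ≈ 0.34664.
T_4 = (Δx/2)·[f(x_0) + 2f(x_1) + 2f(x_2) + 2f(x_3) + f(x_4)].
Sum ≈ -0.04790.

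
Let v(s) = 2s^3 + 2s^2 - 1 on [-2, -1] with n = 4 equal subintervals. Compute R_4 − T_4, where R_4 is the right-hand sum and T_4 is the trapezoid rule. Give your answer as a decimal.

1

R_4 = -2.90625.
T_4 = -3.90625.
R_4 − T_4 = 1.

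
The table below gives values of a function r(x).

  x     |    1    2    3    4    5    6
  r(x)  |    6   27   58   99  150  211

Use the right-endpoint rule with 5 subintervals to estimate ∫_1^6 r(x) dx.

545

Δx = 1.
Sum = 1·[27 + 58 + 99 + 150 + 211] = 545.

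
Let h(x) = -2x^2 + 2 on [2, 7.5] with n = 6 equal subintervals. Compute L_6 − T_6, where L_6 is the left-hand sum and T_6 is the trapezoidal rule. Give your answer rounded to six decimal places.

L_6 ≈ -218.56134259.
T_6 ≈ -266.45717593.
L_6 − T_6 ≈ 47.895833.

47.895833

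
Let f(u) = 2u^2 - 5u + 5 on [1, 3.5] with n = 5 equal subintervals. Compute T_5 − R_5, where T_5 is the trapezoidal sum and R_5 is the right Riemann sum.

-2.5

T_5 = 12.5.
R_5 = 15.
T_5 − R_5 = -2.5.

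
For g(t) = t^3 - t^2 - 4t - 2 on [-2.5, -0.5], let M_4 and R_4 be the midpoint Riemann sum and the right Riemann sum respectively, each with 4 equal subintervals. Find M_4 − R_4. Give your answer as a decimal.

-2.6875

M_4 = -6.6875.
R_4 = -4.
M_4 − R_4 = -2.6875.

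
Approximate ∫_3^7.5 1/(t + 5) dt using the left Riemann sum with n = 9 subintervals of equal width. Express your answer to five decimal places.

0.45773

Δt = (7.5 − 3)/9 = 0.5.
Left endpoints: 3, 3.5, 4, 4.5, 5, 5.5, 6, 6.5, 7.
f(3) = 0.125, f(3.5) = 2/17, f(4) = 1/9, f(4.5) = 2/19, f(5) = 0.1, f(5.5) = 2/21, f(6) = 1/11, f(6.5) = 2/23, f(7) = 1/12.
Sum = Δt · [f(3) + f(3.5) + f(4) + ...].
Sum ≈ 0.45773.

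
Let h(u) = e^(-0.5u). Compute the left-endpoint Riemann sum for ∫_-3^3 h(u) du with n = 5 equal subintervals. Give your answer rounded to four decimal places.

11.3262

Δu = (3 − (-3))/5 = 1.2.
Left endpoints: -3, -1.8, -0.6, 0.6, 1.8.
h(-3) ≈ 4.4817, h(-1.8) ≈ 2.4596, h(-0.6) ≈ 1.3499, h(0.6) ≈ 0.7408, h(1.8) ≈ 0.4066.
Sum = Δu · [h(-3) + h(-1.8) + h(-0.6) + h(0.6) + h(1.8)].
Sum ≈ 11.3262.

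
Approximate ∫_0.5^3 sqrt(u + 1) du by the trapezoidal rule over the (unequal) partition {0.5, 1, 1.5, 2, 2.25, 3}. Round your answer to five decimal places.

4.10477

Subinterval widths: 0.5, 0.5, 0.5, 0.25, 0.75.
f(0.5) ≈ 1.22474, f(1) ≈ 1.41421, f(1.5) ≈ 1.58114, f(2) ≈ 1.73205, f(2.25) ≈ 1.80278, f(3) ≈ 2.00000.
On each subinterval the trapezoid contributes (Δu_i/2)·[f(u_{i-1}) + f(u_i)].
Sum ≈ 4.10477.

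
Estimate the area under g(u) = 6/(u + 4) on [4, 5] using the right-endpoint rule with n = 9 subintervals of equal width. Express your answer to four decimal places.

0.7021

Δu = (5 − 4)/9 = 1/9.
Right endpoints: 37/9, 38/9, 13/3, 40/9, 41/9, 14/3, 43/9, 44/9, 5.
g(37/9) = 54/73, g(38/9) = 27/37, g(13/3) = 0.72, g(40/9) = 27/38, g(41/9) = 54/77, g(14/3) = 9/13, g(43/9) = 54/79, g(44/9) = 0.675, g(5) = 2/3.
Sum = Δu · [g(37/9) + g(38/9) + g(13/3) + ...].
Sum ≈ 0.7021.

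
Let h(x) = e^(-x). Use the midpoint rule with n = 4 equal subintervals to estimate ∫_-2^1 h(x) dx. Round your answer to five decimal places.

6.85928

Δx = (1 − (-2))/4 = 0.75.
Midpoints: -1.625, -0.875, -0.125, 0.625.
h(-1.625) ≈ 5.07842, h(-0.875) ≈ 2.39888, h(-0.125) ≈ 1.13315, h(0.625) ≈ 0.53526.
Sum = Δx · [h(-1.625) + h(-0.875) + h(-0.125) + h(0.625)].
Sum ≈ 6.85928.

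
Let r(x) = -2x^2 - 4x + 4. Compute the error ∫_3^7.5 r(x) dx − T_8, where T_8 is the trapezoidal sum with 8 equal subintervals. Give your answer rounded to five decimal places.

0.47461

Exact integral: ∫_3^7.5 r(x) dx = -339.75.
T_8 ≈ -340.2246094.
Error ≈ -339.75 − (-340.2246094) ≈ 0.47461.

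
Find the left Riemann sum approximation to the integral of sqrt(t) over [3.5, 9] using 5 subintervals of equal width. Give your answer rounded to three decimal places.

Δt = (9 − 3.5)/5 = 1.1.
Left endpoints: 3.5, 4.6, 5.7, 6.8, 7.9.
f(3.5) ≈ 1.871, f(4.6) ≈ 2.145, f(5.7) ≈ 2.387, f(6.8) ≈ 2.608, f(7.9) ≈ 2.811.
Sum = Δt · [f(3.5) + f(4.6) + f(5.7) + f(6.8) + f(7.9)].
Sum ≈ 13.004.

13.004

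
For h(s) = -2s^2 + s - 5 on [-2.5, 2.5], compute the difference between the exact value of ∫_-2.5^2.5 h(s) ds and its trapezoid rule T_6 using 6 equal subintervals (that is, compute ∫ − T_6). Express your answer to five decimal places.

1.15741

Exact integral: ∫_-2.5^2.5 h(s) ds ≈ -45.8333333.
T_6 ≈ -46.9907407.
Error ≈ -45.8333333 − (-46.9907407) ≈ 1.15741.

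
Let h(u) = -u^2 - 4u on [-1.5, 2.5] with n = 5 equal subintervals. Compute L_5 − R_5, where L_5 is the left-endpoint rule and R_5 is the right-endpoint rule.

16

L_5 = -6.76.
R_5 = -22.76.
L_5 − R_5 = 16.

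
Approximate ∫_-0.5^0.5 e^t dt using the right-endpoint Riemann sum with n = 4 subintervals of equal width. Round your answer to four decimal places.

1.1779

Δt = (0.5 − (-0.5))/4 = 0.25.
Right endpoints: -0.25, 0, 0.25, 0.5.
f(-0.25) ≈ 0.7788, f(0) ≈ 1.0000, f(0.25) ≈ 1.2840, f(0.5) ≈ 1.6487.
Sum = Δt · [f(-0.25) + f(0) + f(0.25) + f(0.5)].
Sum ≈ 1.1779.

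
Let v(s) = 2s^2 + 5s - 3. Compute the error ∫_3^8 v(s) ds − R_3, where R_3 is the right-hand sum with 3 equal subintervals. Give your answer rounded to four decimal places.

-117.1296

Exact integral: ∫_3^8 v(s) ds ≈ 445.833333.
R_3 ≈ 562.962963.
Error ≈ 445.833333 − 562.962963 ≈ -117.1296.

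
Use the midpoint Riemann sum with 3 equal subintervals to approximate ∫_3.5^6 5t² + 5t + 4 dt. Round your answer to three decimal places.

357.193

Δt = (6 − 3.5)/3 = 5/6.
Midpoints: 47/12, 4.75, 67/12.
f(47/12) = 14441/144, f(4.75) = 140.5625, f(67/12) = 27041/144.
Sum = Δt · [f(47/12) + f(4.75) + f(67/12)].
Sum ≈ 357.193.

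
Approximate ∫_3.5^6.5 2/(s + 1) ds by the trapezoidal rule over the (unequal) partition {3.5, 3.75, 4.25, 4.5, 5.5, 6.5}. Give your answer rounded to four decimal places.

Subinterval widths: 0.25, 0.5, 0.25, 1, 1.
f(3.5) = 4/9, f(3.75) = 8/19, f(4.25) = 8/21, f(4.5) = 4/11, f(5.5) = 4/13, f(6.5) = 4/15.
On each subinterval the trapezoid contributes (Δs_i/2)·[f(s_{i-1}) + f(s_i)].
Sum ≈ 1.0246.

1.0246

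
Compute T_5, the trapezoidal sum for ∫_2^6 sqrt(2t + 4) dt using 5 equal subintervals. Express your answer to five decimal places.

13.78535

Δt = (6 − 2)/5 = 0.8.
f(2) ≈ 2.82843, f(2.8) ≈ 3.09839, f(3.6) ≈ 3.34664, f(4.4) ≈ 3.57771, f(5.2) ≈ 3.79473, f(6) ≈ 4.00000.
T_5 = (Δt/2)·[f(t_0) + 2f(t_1) + ... + 2f(t_{4}) + f(t_5)].
Sum ≈ 13.78535.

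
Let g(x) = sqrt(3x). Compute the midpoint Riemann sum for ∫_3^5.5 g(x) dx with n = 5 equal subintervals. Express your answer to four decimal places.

8.8954

Δx = (5.5 − 3)/5 = 0.5.
Midpoints: 3.25, 3.75, 4.25, 4.75, 5.25.
g(3.25) ≈ 3.1225, g(3.75) ≈ 3.3541, g(4.25) ≈ 3.5707, g(4.75) ≈ 3.7749, g(5.25) ≈ 3.9686.
Sum = Δx · [g(3.25) + g(3.75) + g(4.25) + g(4.75) + g(5.25)].
Sum ≈ 8.8954.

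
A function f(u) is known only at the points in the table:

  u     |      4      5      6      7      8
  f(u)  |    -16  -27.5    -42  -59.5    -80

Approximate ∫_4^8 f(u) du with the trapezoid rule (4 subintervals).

Δu = 1.
T_4 = (1/2)·[(-16) + 2·(-27.5) + 2·(-42) + 2·(-59.5) + (-80)] = -177.

-177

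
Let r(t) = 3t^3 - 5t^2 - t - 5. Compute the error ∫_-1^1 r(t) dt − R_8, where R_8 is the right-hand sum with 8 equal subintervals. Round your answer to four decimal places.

-0.3958

Exact integral: ∫_-1^1 r(t) dt ≈ -13.333333.
R_8 = -12.9375.
Error ≈ -13.333333 − (-12.9375) ≈ -0.3958.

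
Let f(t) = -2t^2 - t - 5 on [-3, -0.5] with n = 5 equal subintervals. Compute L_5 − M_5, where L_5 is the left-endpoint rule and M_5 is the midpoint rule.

L_5 = -30.
M_5 = -25.9375.
L_5 − M_5 = -4.0625.

-4.0625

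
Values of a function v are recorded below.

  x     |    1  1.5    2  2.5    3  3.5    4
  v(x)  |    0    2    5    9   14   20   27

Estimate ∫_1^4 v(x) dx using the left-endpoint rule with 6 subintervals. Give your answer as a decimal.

Δx = 0.5.
Sum = 0.5·[0 + 2 + 5 + 9 + 14 + 20] = 25.

25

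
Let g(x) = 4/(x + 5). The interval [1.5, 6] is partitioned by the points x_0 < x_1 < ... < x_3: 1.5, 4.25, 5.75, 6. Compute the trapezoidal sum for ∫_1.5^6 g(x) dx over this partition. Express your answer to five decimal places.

2.13611

Subinterval widths: 2.75, 1.5, 0.25.
g(1.5) = 8/13, g(4.25) = 16/37, g(5.75) = 16/43, g(6) = 4/11.
On each subinterval the trapezoid contributes (Δx_i/2)·[g(x_{i-1}) + g(x_i)].
Sum ≈ 2.13611.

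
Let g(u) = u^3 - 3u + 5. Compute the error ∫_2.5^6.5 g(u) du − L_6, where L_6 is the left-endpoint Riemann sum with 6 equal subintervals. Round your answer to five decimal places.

78.33333

Exact integral: ∫_2.5^6.5 g(u) du = 402.5.
L_6 ≈ 324.1666667.
Error ≈ 402.5 − 324.1666667 ≈ 78.33333.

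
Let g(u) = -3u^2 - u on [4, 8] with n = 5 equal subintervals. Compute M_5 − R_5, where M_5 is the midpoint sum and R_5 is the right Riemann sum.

61.12

M_5 = -471.36.
R_5 = -532.48.
M_5 − R_5 = 61.12.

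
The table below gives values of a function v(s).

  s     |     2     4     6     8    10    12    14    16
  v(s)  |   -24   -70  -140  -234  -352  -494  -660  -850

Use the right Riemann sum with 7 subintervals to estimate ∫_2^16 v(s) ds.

Δs = 2.
Sum = 2·[(-70) + (-140) + (-234) + (-352) + (-494) + (-660) + (-850)] = -5600.

-5600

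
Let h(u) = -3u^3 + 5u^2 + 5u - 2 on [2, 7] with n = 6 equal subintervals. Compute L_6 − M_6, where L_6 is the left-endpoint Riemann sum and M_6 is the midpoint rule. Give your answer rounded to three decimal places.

283.767

L_6 ≈ -833.87731.
M_6 ≈ -1117.64468.
L_6 − M_6 ≈ 283.767.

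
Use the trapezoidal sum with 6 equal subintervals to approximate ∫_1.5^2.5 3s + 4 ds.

10

Δs = (2.5 − 1.5)/6 = 1/6.
f(1.5) = 8.5, f(5/3) = 9, f(11/6) = 9.5, f(2) = 10, f(13/6) = 10.5, f(7/3) = 11, f(2.5) = 11.5.
T_6 = (Δs/2)·[f(s_0) + 2f(s_1) + ... + 2f(s_{5}) + f(s_6)].
Sum = 10.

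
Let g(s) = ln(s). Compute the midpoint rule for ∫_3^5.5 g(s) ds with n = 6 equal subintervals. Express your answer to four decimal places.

Δs = (5.5 − 3)/6 = 5/12.
Midpoints: 77/24, 3.625, 97/24, 107/24, 4.875, 127/24.
g(77/24) ≈ 1.1658, g(3.625) ≈ 1.2879, g(97/24) ≈ 1.3967, g(107/24) ≈ 1.4948, g(4.875) ≈ 1.5841, g(127/24) ≈ 1.6661.
Sum = Δs · [g(77/24) + g(3.625) + g(97/24) + ...].
Sum ≈ 3.5814.

3.5814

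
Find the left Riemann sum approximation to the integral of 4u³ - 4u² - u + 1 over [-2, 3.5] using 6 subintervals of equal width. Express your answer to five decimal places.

-4.16956

Δu = (3.5 − (-2))/6 = 11/12.
Left endpoints: -2, -13/12, -1/6, 0.75, 5/3, 31/12.
f(-2) = -45, f(-13/12) = -3325/432, f(-1/6) = 28/27, f(0.75) = -0.3125, f(5/3) = 182/27, f(31/12) = 17575/432.
Sum = Δu · [f(-2) + f(-13/12) + f(-1/6) + ...].
Sum ≈ -4.16956.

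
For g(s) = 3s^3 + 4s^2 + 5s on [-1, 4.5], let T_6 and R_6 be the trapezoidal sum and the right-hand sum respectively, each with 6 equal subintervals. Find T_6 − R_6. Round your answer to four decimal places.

-174.5677

T_6 ≈ 492.967737.
R_6 ≈ 667.535446.
T_6 − R_6 ≈ -174.5677.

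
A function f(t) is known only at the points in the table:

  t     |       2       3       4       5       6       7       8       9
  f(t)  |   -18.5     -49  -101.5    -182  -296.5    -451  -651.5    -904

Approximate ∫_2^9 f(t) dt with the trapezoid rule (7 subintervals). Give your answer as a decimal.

-2192.75

Δt = 1.
T_7 = (1/2)·[(-18.5) + 2·(-49) + 2·(-101.5) + 2·(-182) + 2·(-296.5) + 2·(-451) + 2·(-651.5) + (-904)] = -2192.75.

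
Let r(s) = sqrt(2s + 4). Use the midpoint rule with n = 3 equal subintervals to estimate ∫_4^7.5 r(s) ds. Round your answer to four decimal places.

13.7533

Δs = (7.5 − 4)/3 = 7/6.
Midpoints: 55/12, 5.75, 83/12.
r(55/12) ≈ 3.6286, r(5.75) ≈ 3.9370, r(83/12) ≈ 4.2230.
Sum = Δs · [r(55/12) + r(5.75) + r(83/12)].
Sum ≈ 13.7533.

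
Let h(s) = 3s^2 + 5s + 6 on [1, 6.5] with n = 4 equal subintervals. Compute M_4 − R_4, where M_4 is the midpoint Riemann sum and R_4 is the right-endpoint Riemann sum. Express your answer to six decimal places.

-111.783203

M_4 ≈ 407.15039062.
R_4 = 518.93359375.
M_4 − R_4 ≈ -111.783203.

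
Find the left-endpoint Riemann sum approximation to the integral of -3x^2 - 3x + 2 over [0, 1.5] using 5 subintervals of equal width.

-2.13

Δx = (1.5 − 0)/5 = 0.3.
Left endpoints: 0, 0.3, 0.6, 0.9, 1.2.
f(0) = 2, f(0.3) = 0.83, f(0.6) = -0.88, f(0.9) = -3.13, f(1.2) = -5.92.
Sum = Δx · [f(0) + f(0.3) + f(0.6) + f(0.9) + f(1.2)].
Sum = -2.13.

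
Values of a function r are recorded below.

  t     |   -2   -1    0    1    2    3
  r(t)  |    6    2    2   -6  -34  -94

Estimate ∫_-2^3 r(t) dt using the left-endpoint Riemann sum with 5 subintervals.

Δt = 1.
Sum = 1·[6 + 2 + 2 + (-6) + (-34)] = -30.

-30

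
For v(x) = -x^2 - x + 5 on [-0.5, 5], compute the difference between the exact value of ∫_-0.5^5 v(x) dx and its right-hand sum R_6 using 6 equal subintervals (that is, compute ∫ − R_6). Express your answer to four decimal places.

Exact integral: ∫_-0.5^5 v(x) dx ≈ -26.583333.
R_6 ≈ -41.218171.
Error ≈ -26.583333 − (-41.218171) ≈ 14.6348.

14.6348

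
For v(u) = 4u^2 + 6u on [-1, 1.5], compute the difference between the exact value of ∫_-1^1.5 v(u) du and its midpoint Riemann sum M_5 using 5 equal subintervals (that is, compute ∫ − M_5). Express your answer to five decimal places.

0.20833

Exact integral: ∫_-1^1.5 v(u) du ≈ 9.5833333.
M_5 = 9.375.
Error ≈ 9.5833333 − 9.375 ≈ 0.20833.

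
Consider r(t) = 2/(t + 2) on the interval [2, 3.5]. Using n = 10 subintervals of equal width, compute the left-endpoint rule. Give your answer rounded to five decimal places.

0.64725

Δt = (3.5 − 2)/10 = 0.15.
Left endpoints: 2, 2.15, 2.3, 2.45, 2.6, 2.75, 2.9, 3.05, 3.2, 3.35.
r(2) = 0.5, r(2.15) = 40/83, r(2.3) = 20/43, r(2.45) = 40/89, r(2.6) = 10/23, r(2.75) = 8/19, r(2.9) = 20/49, r(3.05) = 40/101, r(3.2) = 5/13, r(3.35) = 40/107.
Sum = Δt · [r(2) + r(2.15) + r(2.3) + ...].
Sum ≈ 0.64725.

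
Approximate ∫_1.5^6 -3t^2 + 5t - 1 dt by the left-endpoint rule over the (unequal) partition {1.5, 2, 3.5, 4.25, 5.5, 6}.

-94.359375

Subinterval widths: 0.5, 1.5, 0.75, 1.25, 0.5.
Left endpoints: 1.5, 2, 3.5, 4.25, 5.5.
f(1.5) = -0.25, f(2) = -3, f(3.5) = -20.25, f(4.25) = -33.9375, f(5.5) = -64.25.
Sum = Σ Δt_i · f(t_i).
Sum = -94.359375.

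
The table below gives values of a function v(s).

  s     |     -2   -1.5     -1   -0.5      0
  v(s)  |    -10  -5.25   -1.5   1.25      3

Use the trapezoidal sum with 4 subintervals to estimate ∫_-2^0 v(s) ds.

-4.5

Δs = 0.5.
T_4 = (0.5/2)·[(-10) + 2·(-5.25) + 2·(-1.5) + 2·1.25 + 3] = -4.5.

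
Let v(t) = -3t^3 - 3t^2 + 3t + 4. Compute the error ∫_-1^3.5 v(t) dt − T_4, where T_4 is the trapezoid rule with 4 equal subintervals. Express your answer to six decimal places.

Exact integral: ∫_-1^3.5 v(t) dt = -120.796875.
T_4 ≈ -134.32324219.
Error ≈ -120.796875 − (-134.32324219) ≈ 13.526367.

13.526367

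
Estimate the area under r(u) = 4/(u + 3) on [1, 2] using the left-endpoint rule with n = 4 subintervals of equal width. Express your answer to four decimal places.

0.9180

Δu = (2 − 1)/4 = 0.25.
Left endpoints: 1, 1.25, 1.5, 1.75.
r(1) = 1, r(1.25) = 16/17, r(1.5) = 8/9, r(1.75) = 16/19.
Sum = Δu · [r(1) + r(1.25) + r(1.5) + r(1.75)].
Sum ≈ 0.9180.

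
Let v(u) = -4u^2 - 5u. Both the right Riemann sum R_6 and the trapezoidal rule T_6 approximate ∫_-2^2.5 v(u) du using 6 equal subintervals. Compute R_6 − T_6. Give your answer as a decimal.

R_6 = -50.625.
T_6 = -38.8125.
R_6 − T_6 = -11.8125.

-11.8125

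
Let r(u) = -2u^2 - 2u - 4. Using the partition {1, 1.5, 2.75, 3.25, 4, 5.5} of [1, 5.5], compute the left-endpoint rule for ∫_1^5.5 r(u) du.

Subinterval widths: 0.5, 1.25, 0.5, 0.75, 1.5.
Left endpoints: 1, 1.5, 2.75, 3.25, 4.
r(1) = -8, r(1.5) = -11.5, r(2.75) = -24.625, r(3.25) = -31.625, r(4) = -44.
Sum = Σ Δu_i · r(u_i).
Sum = -120.40625.

-120.40625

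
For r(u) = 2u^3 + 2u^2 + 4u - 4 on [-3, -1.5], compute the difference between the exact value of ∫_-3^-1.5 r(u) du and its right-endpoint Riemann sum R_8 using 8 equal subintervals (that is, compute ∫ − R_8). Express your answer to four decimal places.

Exact integral: ∫_-3^-1.5 r(u) du = -41.71875.
R_8 ≈ -38.093262.
Error ≈ -41.71875 − (-38.093262) ≈ -3.6255.

-3.6255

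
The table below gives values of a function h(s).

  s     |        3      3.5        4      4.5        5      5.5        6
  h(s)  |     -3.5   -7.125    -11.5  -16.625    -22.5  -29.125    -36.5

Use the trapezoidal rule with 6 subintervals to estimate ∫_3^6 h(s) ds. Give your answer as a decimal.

-53.4375

Δs = 0.5.
T_6 = (0.5/2)·[(-3.5) + 2·(-7.125) + 2·(-11.5) + 2·(-16.625) + 2·(-22.5) + 2·(-29.125) + (-36.5)] = -53.4375.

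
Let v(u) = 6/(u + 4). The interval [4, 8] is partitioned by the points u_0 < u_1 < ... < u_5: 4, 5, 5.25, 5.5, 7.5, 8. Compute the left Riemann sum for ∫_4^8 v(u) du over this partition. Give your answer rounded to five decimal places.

2.60286

Subinterval widths: 1, 0.25, 0.25, 2, 0.5.
Left endpoints: 4, 5, 5.25, 5.5, 7.5.
v(4) = 0.75, v(5) = 2/3, v(5.25) = 24/37, v(5.5) = 12/19, v(7.5) = 12/23.
Sum = Σ Δu_i · v(u_i).
Sum ≈ 2.60286.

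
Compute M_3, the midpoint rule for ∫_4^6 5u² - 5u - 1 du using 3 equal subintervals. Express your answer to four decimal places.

200.9630

Δu = (6 − 4)/3 = 2/3.
Midpoints: 13/3, 5, 17/3.
f(13/3) = 641/9, f(5) = 99, f(17/3) = 1181/9.
Sum = Δu · [f(13/3) + f(5) + f(17/3)].
Sum ≈ 200.9630.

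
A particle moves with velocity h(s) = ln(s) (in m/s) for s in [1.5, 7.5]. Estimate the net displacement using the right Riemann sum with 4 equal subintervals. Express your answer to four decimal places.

9.6140

Δs = (7.5 − 1.5)/4 = 1.5.
Right endpoints: 3, 4.5, 6, 7.5.
h(3) ≈ 1.0986, h(4.5) ≈ 1.5041, h(6) ≈ 1.7918, h(7.5) ≈ 2.0149.
Sum = Δs · [h(3) + h(4.5) + h(6) + h(7.5)].
Sum ≈ 9.6140.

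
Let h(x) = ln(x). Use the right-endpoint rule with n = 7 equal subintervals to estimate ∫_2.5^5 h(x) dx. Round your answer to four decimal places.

Δx = (5 − 2.5)/7 = 5/14.
Right endpoints: 20/7, 45/14, 25/7, 55/14, 30/7, 65/14, 5.
h(20/7) ≈ 1.0498, h(45/14) ≈ 1.1676, h(25/7) ≈ 1.2730, h(55/14) ≈ 1.3683, h(30/7) ≈ 1.4553, h(65/14) ≈ 1.5353, h(5) ≈ 1.6094.
Sum = Δx · [h(20/7) + h(45/14) + h(25/7) + ...].
Sum ≈ 3.3781.

3.3781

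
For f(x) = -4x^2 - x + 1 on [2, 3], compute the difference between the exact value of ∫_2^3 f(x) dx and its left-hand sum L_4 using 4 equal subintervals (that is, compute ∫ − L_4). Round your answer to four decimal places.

-2.5833

Exact integral: ∫_2^3 f(x) dx ≈ -26.833333.
L_4 = -24.25.
Error ≈ -26.833333 − (-24.25) ≈ -2.5833.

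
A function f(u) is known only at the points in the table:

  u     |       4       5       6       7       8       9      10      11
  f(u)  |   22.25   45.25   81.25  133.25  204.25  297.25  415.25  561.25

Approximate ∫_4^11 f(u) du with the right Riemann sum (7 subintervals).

1737.75

Δu = 1.
Sum = 1·[45.25 + 81.25 + 133.25 + 204.25 + 297.25 + 415.25 + 561.25] = 1737.75.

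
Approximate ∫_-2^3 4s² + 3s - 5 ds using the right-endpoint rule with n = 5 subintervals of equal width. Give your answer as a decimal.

Δs = (3 − (-2))/5 = 1.
Right endpoints: -1, 0, 1, 2, 3.
f(-1) = -4, f(0) = -5, f(1) = 2, f(2) = 17, f(3) = 40.
Sum = Δs · [f(-1) + f(0) + f(1) + f(2) + f(3)].
Sum = 50.

50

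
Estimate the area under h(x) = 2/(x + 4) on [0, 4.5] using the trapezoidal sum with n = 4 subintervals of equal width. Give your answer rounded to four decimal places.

Δx = (4.5 − 0)/4 = 1.125.
h(0) = 0.5, h(1.125) = 16/41, h(2.25) = 0.32, h(3.375) = 16/59, h(4.5) = 4/17.
T_4 = (Δx/2)·[h(x_0) + 2h(x_1) + 2h(x_2) + 2h(x_3) + h(x_4)].
Sum ≈ 1.5177.

1.5177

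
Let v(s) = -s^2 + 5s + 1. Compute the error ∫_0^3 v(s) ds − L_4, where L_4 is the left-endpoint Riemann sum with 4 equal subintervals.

2.53125

Exact integral: ∫_0^3 v(s) ds = 16.5.
L_4 = 13.96875.
Error = 16.5 − 13.96875 = 2.53125.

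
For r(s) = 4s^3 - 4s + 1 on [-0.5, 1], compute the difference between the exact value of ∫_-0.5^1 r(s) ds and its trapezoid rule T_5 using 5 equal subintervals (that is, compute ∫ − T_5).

Exact integral: ∫_-0.5^1 r(s) ds = 0.9375.
T_5 = 1.005.
Error = 0.9375 − 1.005 = -0.0675.

-0.0675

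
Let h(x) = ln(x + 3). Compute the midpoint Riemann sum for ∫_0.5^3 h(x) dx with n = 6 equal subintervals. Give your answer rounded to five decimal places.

Δx = (3 − 0.5)/6 = 5/12.
Midpoints: 17/24, 1.125, 37/24, 47/24, 2.375, 67/24.
h(17/24) ≈ 1.31058, h(1.125) ≈ 1.41707, h(37/24) ≈ 1.51329, h(47/24) ≈ 1.60107, h(2.375) ≈ 1.68176, h(67/24) ≈ 1.75642.
Sum = Δx · [h(17/24) + h(1.125) + h(37/24) + ...].
Sum ≈ 3.86675.

3.86675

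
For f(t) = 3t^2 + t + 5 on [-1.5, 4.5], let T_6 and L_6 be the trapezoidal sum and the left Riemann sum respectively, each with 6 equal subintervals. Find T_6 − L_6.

30

T_6 = 136.5.
L_6 = 106.5.
T_6 − L_6 = 30.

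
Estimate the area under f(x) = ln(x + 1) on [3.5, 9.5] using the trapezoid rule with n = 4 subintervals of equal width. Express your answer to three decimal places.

11.897

Δx = (9.5 − 3.5)/4 = 1.5.
f(3.5) ≈ 1.504, f(5) ≈ 1.792, f(6.5) ≈ 2.015, f(8) ≈ 2.197, f(9.5) ≈ 2.351.
T_4 = (Δx/2)·[f(x_0) + 2f(x_1) + 2f(x_2) + 2f(x_3) + f(x_4)].
Sum ≈ 11.897.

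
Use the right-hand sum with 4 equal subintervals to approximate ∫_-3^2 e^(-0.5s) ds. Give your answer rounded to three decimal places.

Δs = (2 − (-3))/4 = 1.25.
Right endpoints: -1.75, -0.5, 0.75, 2.
f(-1.75) ≈ 2.399, f(-0.5) ≈ 1.284, f(0.75) ≈ 0.687, f(2) ≈ 0.368.
Sum = Δs · [f(-1.75) + f(-0.5) + f(0.75) + f(2)].
Sum ≈ 5.923.

5.923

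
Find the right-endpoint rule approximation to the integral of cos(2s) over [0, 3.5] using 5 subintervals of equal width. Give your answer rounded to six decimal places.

0.186866

Δs = (3.5 − 0)/5 = 0.7.
Right endpoints: 0.7, 1.4, 2.1, 2.8, 3.5.
f(0.7) ≈ 0.169967, f(1.4) ≈ -0.942222, f(2.1) ≈ -0.490261, f(2.8) ≈ 0.775566, f(3.5) ≈ 0.753902.
Sum = Δs · [f(0.7) + f(1.4) + f(2.1) + f(2.8) + f(3.5)].
Sum ≈ 0.186866.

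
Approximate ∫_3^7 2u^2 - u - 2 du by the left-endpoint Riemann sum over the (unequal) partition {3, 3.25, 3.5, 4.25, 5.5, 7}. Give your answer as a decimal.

Subinterval widths: 0.25, 0.25, 0.75, 1.25, 1.5.
Left endpoints: 3, 3.25, 3.5, 4.25, 5.5.
f(3) = 13, f(3.25) = 15.875, f(3.5) = 19, f(4.25) = 29.875, f(5.5) = 53.
Sum = Σ Δu_i · f(u_i).
Sum = 138.3125.

138.3125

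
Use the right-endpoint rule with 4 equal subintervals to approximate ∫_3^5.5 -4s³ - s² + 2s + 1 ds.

Δs = (5.5 − 3)/4 = 0.625.
Right endpoints: 3.625, 4.25, 4.875, 5.5.
f(3.625) = -195.4296875, f(4.25) = -315.625, f(4.875) = -476.4453125, f(5.5) = -683.75.
Sum = Δs · [f(3.625) + f(4.25) + f(4.875) + f(5.5)].
Sum = -1044.53125.

-1044.53125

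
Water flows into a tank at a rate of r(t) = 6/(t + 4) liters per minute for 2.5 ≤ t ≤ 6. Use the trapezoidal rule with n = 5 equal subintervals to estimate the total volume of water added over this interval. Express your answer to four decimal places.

2.5880

Δt = (6 − 2.5)/5 = 0.7.
r(2.5) = 12/13, r(3.2) = 5/6, r(3.9) = 60/79, r(4.6) = 30/43, r(5.3) = 20/31, r(6) = 0.6.
T_5 = (Δt/2)·[r(t_0) + 2r(t_1) + ... + 2r(t_{4}) + r(t_5)].
Sum ≈ 2.5880.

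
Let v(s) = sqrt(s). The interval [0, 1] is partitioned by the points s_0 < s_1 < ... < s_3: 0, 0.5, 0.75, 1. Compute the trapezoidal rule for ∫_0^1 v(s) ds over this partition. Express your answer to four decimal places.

0.6067

Subinterval widths: 0.5, 0.25, 0.25.
v(0) ≈ 0.0000, v(0.5) ≈ 0.7071, v(0.75) ≈ 0.8660, v(1) ≈ 1.0000.
On each subinterval the trapezoid contributes (Δs_i/2)·[v(s_{i-1}) + v(s_i)].
Sum ≈ 0.6067.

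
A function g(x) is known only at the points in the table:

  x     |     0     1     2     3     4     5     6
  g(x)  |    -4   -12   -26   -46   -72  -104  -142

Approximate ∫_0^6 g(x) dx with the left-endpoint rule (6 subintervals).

Δx = 1.
Sum = 1·[(-4) + (-12) + (-26) + (-46) + (-72) + (-104)] = -264.

-264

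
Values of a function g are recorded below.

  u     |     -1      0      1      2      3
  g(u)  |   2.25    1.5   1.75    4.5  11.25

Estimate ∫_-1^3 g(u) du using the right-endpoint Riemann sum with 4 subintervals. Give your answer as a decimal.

19

Δu = 1.
Sum = 1·[1.5 + 1.75 + 4.5 + 11.25] = 19.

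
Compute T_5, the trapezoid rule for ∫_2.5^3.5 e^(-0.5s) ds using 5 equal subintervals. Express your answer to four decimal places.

Δs = (3.5 − 2.5)/5 = 0.2.
f(2.5) ≈ 0.2865, f(2.7) ≈ 0.2592, f(2.9) ≈ 0.2346, f(3.1) ≈ 0.2122, f(3.3) ≈ 0.1920, f(3.5) ≈ 0.1738.
T_5 = (Δs/2)·[f(s_0) + 2f(s_1) + ... + 2f(s_{4}) + f(s_5)].
Sum ≈ 0.2256.

0.2256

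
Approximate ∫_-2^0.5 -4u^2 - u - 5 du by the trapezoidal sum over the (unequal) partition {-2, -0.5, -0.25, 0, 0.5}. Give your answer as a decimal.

Subinterval widths: 1.5, 0.25, 0.25, 0.5.
f(-2) = -19, f(-0.5) = -5.5, f(-0.25) = -5, f(0) = -5, f(0.5) = -6.5.
On each subinterval the trapezoid contributes (Δu_i/2)·[f(u_{i-1}) + f(u_i)].
Sum = -23.8125.

-23.8125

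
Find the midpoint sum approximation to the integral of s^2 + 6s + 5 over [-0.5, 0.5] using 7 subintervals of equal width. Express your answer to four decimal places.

Δs = (0.5 − (-0.5))/7 = 1/7.
Midpoints: -3/7, -2/7, -1/7, 0, 1/7, 2/7, 3/7.
f(-3/7) = 128/49, f(-2/7) = 165/49, f(-1/7) = 204/49, f(0) = 5, f(1/7) = 288/49, f(2/7) = 333/49, f(3/7) = 380/49.
Sum = Δs · [f(-3/7) + f(-2/7) + f(-1/7) + ...].
Sum ≈ 5.0816.

5.0816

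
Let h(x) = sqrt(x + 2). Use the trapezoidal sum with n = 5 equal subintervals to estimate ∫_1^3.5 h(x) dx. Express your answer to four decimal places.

Δx = (3.5 − 1)/5 = 0.5.
h(1) ≈ 1.7321, h(1.5) ≈ 1.8708, h(2) ≈ 2.0000, h(2.5) ≈ 2.1213, h(3) ≈ 2.2361, h(3.5) ≈ 2.3452.
T_5 = (Δx/2)·[h(x_0) + 2h(x_1) + ... + 2h(x_{4}) + h(x_5)].
Sum ≈ 5.1334.

5.1334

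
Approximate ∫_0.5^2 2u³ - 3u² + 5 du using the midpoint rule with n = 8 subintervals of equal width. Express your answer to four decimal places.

Δu = (2 − 0.5)/8 = 0.1875.
Midpoints: 0.59375, 0.78125, 0.96875, 1.15625, 1.34375, 1.53125, 1.71875, 1.90625.
f(0.59375) = 71451/16384, f(0.78125) = 67545/16384, f(0.96875) = 65583/16384, f(1.15625) = 66861/16384, f(1.34375) = 72675/16384, f(1.53125) = 84321/16384, f(1.71875) = 103095/16384, f(1.90625) = 130293/16384.
Sum = Δu · [f(0.59375) + f(0.78125) + f(0.96875) + ...].
Sum ≈ 7.5740.

7.5740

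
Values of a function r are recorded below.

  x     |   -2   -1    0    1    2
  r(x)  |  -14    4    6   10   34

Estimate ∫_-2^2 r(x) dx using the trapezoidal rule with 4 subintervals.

30

Δx = 1.
T_4 = (1/2)·[(-14) + 2·4 + 2·6 + 2·10 + 34] = 30.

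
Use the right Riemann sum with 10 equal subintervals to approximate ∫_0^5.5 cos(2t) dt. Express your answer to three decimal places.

-0.722

Δt = (5.5 − 0)/10 = 0.55.
Right endpoints: 0.55, 1.1, 1.65, 2.2, 2.75, 3.3, 3.85, 4.4, 4.95, 5.5.
f(0.55) ≈ 0.454, f(1.1) ≈ -0.589, f(1.65) ≈ -0.987, f(2.2) ≈ -0.307, f(2.75) ≈ 0.709, f(3.3) ≈ 0.950, f(3.85) ≈ 0.153, f(4.4) ≈ -0.811, f(4.95) ≈ -0.889, f(5.5) ≈ 0.004.
Sum = Δt · [f(0.55) + f(1.1) + f(1.65) + ...].
Sum ≈ -0.722.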